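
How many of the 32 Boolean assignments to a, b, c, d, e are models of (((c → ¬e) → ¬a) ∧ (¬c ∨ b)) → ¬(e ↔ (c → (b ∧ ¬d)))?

25

Initial set: {((((c → ¬e) → ¬a) ∧ (¬c ∨ b)) → ¬(e ↔ (c → (b ∧ ¬d))))}.
((((c → ¬e) → ¬a) ∧ (¬c ∨ b)) → ¬(e ↔ (c → (b ∧ ¬d)))): β-rule — branch into ¬(((c → ¬e) → ¬a) ∧ (¬c ∨ b))  //  ¬(e ↔ (c → (b ∧ ¬d))).
  branch 1 (add ¬(((c → ¬e) → ¬a) ∧ (¬c ∨ b))):
    ¬(((c → ¬e) → ¬a) ∧ (¬c ∨ b)): β-rule — branch into ¬((c → ¬e) → ¬a)  //  ¬(¬c ∨ b).
      branch 1.1 (add ¬((c → ¬e) → ¬a)):
        ¬((c → ¬e) → ¬a): α-rule — add (c → ¬e), ¬¬a.
        (c → ¬e): β-rule — branch into ¬c  //  ¬e.
          branch 1.1.1 (add ¬c):
            ○ open, literals {a=true, c=false}.
          branch 1.1.2 (add ¬e):
            ○ open, literals {a=true, e=false}.
      branch 1.2 (add ¬(¬c ∨ b)):
        ¬(¬c ∨ b): α-rule — add ¬¬c, ¬b.
        ○ open, literals {b=false, c=true}.
  branch 2 (add ¬(e ↔ (c → (b ∧ ¬d)))):
    ¬(e ↔ (c → (b ∧ ¬d))): β-rule — branch into e, ¬(c → (b ∧ ¬d))  //  ¬e, (c → (b ∧ ¬d)).
      branch 2.1 (add e, ¬(c → (b ∧ ¬d))):
        ¬(c → (b ∧ ¬d)): α-rule — add c, ¬(b ∧ ¬d).
        ¬(b ∧ ¬d): β-rule — branch into ¬b  //  ¬¬d.
          branch 2.1.1 (add ¬b):
            ○ open, literals {b=false, c=true, e=true}.
          branch 2.1.2 (add ¬¬d):
            ○ open, literals {c=true, d=true, e=true}.
      branch 2.2 (add ¬e, (c → (b ∧ ¬d))):
        (c → (b ∧ ¬d)): β-rule — branch into ¬c  //  (b ∧ ¬d).
          branch 2.2.1 (add ¬c):
            ○ open, literals {c=false, e=false}.
          branch 2.2.2 (add (b ∧ ¬d)):
            (b ∧ ¬d): α-rule — add b, ¬d.
            ○ open, literals {b=true, d=false, e=false}.
0 branches closed, 7 open.
Each open branch fixes some atoms; the unmentioned ones are free. Counting distinct full assignments: branch {a=true, c=false} (b, d, e) contributes 8 new; branch {a=true, e=false} (b, c, d) contributes 4 new; branch {b=false, c=true} (a, d, e) contributes 6 new; branch {b=false, c=true, e=true} (a, d) contributes 0 new; branch {c=true, d=true, e=true} (a, b) contributes 2 new; branch {c=false, e=false} (a, b, d) contributes 4 new; branch {b=true, d=false, e=false} (a, c) contributes 1 new. Total: 25.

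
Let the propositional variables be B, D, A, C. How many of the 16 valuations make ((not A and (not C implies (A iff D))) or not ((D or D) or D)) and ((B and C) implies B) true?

Initial set: {(((not A and (not C implies (A iff D))) or not ((D or D) or D)) and ((B and C) implies B))}.
(((not A and (not C implies (A iff D))) or not ((D or D) or D)) and ((B and C) implies B)): α-rule — add ((not A and (not C implies (A iff D))) or not ((D or D) or D)), ((B and C) implies B).
((not A and (not C implies (A iff D))) or not ((D or D) or D)): β-rule — branch into (not A and (not C implies (A iff D)))  //  not ((D or D) or D).
  branch 1 (add (not A and (not C implies (A iff D)))):
    (not A and (not C implies (A iff D))): α-rule — add not A, (not C implies (A iff D)).
    ((B and C) implies B): β-rule — branch into not (B and C)  //  B.
      branch 1.1 (add not (B and C)):
        (not C implies (A iff D)): β-rule — branch into not not C  //  (A iff D).
          branch 1.1.1 (add not not C):
            not (B and C): β-rule — branch into not B  //  not C.
              branch 1.1.1.1 (add not B):
                ○ open, literals {A=0, B=0, C=1}.
              branch 1.1.1.2 (add not C):
                × closes — contains both C and not C.
          branch 1.1.2 (add (A iff D)):
            not (B and C): β-rule — branch into not B  //  not C.
              branch 1.1.2.1 (add not B):
                (A iff D): β-rule — branch into A, D  //  not A, not D.
                  branch 1.1.2.1.1 (add A, D):
                    × closes — contains both A and not A.
                  branch 1.1.2.1.2 (add not A, not D):
                    ○ open, literals {A=0, B=0, D=0}.
              branch 1.1.2.2 (add not C):
                (A iff D): β-rule — branch into A, D  //  not A, not D.
                  branch 1.1.2.2.1 (add A, D):
                    × closes — contains both A and not A.
                  branch 1.1.2.2.2 (add not A, not D):
                    ○ open, literals {A=0, C=0, D=0}.
      branch 1.2 (add B):
        (not C implies (A iff D)): β-rule — branch into not not C  //  (A iff D).
          branch 1.2.1 (add not not C):
            ○ open, literals {A=0, B=1, C=1}.
          branch 1.2.2 (add (A iff D)):
            (A iff D): β-rule — branch into A, D  //  not A, not D.
              branch 1.2.2.1 (add A, D):
                × closes — contains both A and not A.
              branch 1.2.2.2 (add not A, not D):
                ○ open, literals {A=0, B=1, D=0}.
  branch 2 (add not ((D or D) or D)):
    not ((D or D) or D): α-rule — add not (D or D), not D.
    not (D or D): α-rule — add not D, not D.
    ((B and C) implies B): β-rule — branch into not (B and C)  //  B.
      branch 2.1 (add not (B and C)):
        not (B and C): β-rule — branch into not B  //  not C.
          branch 2.1.1 (add not B):
            ○ open, literals {B=0, D=0}.
          branch 2.1.2 (add not C):
            ○ open, literals {C=0, D=0}.
      branch 2.2 (add B):
        ○ open, literals {B=1, D=0}.
4 branches closed, 8 open.
Each open branch fixes some atoms; the unmentioned ones are free. Counting distinct full assignments: branch {A=0, B=0, C=1} (D) contributes 2 new; branch {A=0, B=0, D=0} (C) contributes 1 new; branch {A=0, C=0, D=0} (B) contributes 1 new; branch {A=0, B=1, C=1} (D) contributes 2 new; branch {A=0, B=1, D=0} (C) contributes 0 new; branch {B=0, D=0} (A, C) contributes 2 new; branch {C=0, D=0} (B, A) contributes 1 new; branch {B=1, D=0} (A, C) contributes 1 new. Total: 10.

10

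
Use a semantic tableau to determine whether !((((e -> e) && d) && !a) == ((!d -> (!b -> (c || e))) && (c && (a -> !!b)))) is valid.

Assume the negation and expand:
Initial set: {F !((((e -> e) && d) && !a) == ((!d -> (!b -> (c || e))) && (c && (a -> !!b))))}.
F !((((e -> e) && d) && !a) == ((!d -> (!b -> (c || e))) && (c && (a -> !!b)))): β-rule — branch into T (((e -> e) && d) && !a), T ((!d -> (!b -> (c || e))) && (c && (a -> !!b)))  //  F (((e -> e) && d) && !a), F ((!d -> (!b -> (c || e))) && (c && (a -> !!b))).
  branch 1 (add T (((e -> e) && d) && !a), T ((!d -> (!b -> (c || e))) && (c && (a -> !!b)))):
    T (((e -> e) && d) && !a): α-rule — add T ((e -> e) && d), T !a.
    T ((!d -> (!b -> (c || e))) && (c && (a -> !!b))): α-rule — add T (!d -> (!b -> (c || e))), T (c && (a -> !!b)).
    T ((e -> e) && d): α-rule — add T (e -> e), T d.
    T (c && (a -> !!b)): α-rule — add T c, T (a -> !!b).
    T (!d -> (!b -> (c || e))): β-rule — branch into F !d  //  T (!b -> (c || e)).
      branch 1.1 (add F !d):
        T (e -> e): β-rule — branch into F e  //  T e.
          branch 1.1.1 (add F e):
            T (a -> !!b): β-rule — branch into F a  //  T !!b.
              branch 1.1.1.1 (add F a):
                ○ open, literals {a=0, c=1, d=1, e=0}.
              branch 1.1.1.2 (add T !!b):
                T !!b: drop double negation, giving T b.
                ○ open, literals {a=0, b=1, c=1, d=1, e=0}.
          branch 1.1.2 (add T e):
            T (a -> !!b): β-rule — branch into F a  //  T !!b.
              branch 1.1.2.1 (add F a):
                ○ open, literals {a=0, c=1, d=1, e=1}.
              branch 1.1.2.2 (add T !!b):
                T !!b: drop double negation, giving T b.
                ○ open, literals {a=0, b=1, c=1, d=1, e=1}.
      branch 1.2 (add T (!b -> (c || e))):
        T (e -> e): β-rule — branch into F e  //  T e.
          branch 1.2.1 (add F e):
            T (a -> !!b): β-rule — branch into F a  //  T !!b.
              branch 1.2.1.1 (add F a):
                T (!b -> (c || e)): β-rule — branch into F !b  //  T (c || e).
                  branch 1.2.1.1.1 (add F !b):
                    ○ open, literals {a=0, b=1, c=1, d=1, e=0}.
                  branch 1.2.1.1.2 (add T (c || e)):
                    T (c || e): β-rule — branch into T c  //  T e.
                      branch 1.2.1.1.2.1 (add T c):
                        ○ open, literals {a=0, c=1, d=1, e=0}.
                      branch 1.2.1.1.2.2 (add T e):
                        × closes — contains both e and !e.
              branch 1.2.1.2 (add T !!b):
                T !!b: drop double negation, giving T b.
                T (!b -> (c || e)): β-rule — branch into F !b  //  T (c || e).
                  branch 1.2.1.2.1 (add F !b):
                    ○ open, literals {a=0, b=1, c=1, d=1, e=0}.
                  branch 1.2.1.2.2 (add T (c || e)):
                    T (c || e): β-rule — branch into T c  //  T e.
                      branch 1.2.1.2.2.1 (add T c):
                        ○ open, literals {a=0, b=1, c=1, d=1, e=0}.
                      branch 1.2.1.2.2.2 (add T e):
                        × closes — contains both e and !e.
          branch 1.2.2 (add T e):
            T (a -> !!b): β-rule — branch into F a  //  T !!b.
              branch 1.2.2.1 (add F a):
                T (!b -> (c || e)): β-rule — branch into F !b  //  T (c || e).
                  branch 1.2.2.1.1 (add F !b):
                    ○ open, literals {a=0, b=1, c=1, d=1, e=1}.
                  branch 1.2.2.1.2 (add T (c || e)):
                    T (c || e): β-rule — branch into T c  //  T e.
                      branch 1.2.2.1.2.1 (add T c):
                        ○ open, literals {a=0, c=1, d=1, e=1}.
                      branch 1.2.2.1.2.2 (add T e):
                        ○ open, literals {a=0, c=1, d=1, e=1}.
              branch 1.2.2.2 (add T !!b):
                T !!b: drop double negation, giving T b.
                T (!b -> (c || e)): β-rule — branch into F !b  //  T (c || e).
                  branch 1.2.2.2.1 (add F !b):
                    ○ open, literals {a=0, b=1, c=1, d=1, e=1}.
                  branch 1.2.2.2.2 (add T (c || e)):
                    T (c || e): β-rule — branch into T c  //  T e.
                      branch 1.2.2.2.2.1 (add T c):
                        ○ open, literals {a=0, b=1, c=1, d=1, e=1}.
                      branch 1.2.2.2.2.2 (add T e):
                        ○ open, literals {a=0, b=1, c=1, d=1, e=1}.
  branch 2 (add F (((e -> e) && d) && !a), F ((!d -> (!b -> (c || e))) && (c && (a -> !!b)))):
    F (((e -> e) && d) && !a): β-rule — branch into F ((e -> e) && d)  //  F !a.
      branch 2.1 (add F ((e -> e) && d)):
        F ((!d -> (!b -> (c || e))) && (c && (a -> !!b))): β-rule — branch into F (!d -> (!b -> (c || e)))  //  F (c && (a -> !!b)).
          branch 2.1.1 (add F (!d -> (!b -> (c || e)))):
            F (!d -> (!b -> (c || e))): α-rule — add T !d, F (!b -> (c || e)).
            F (!b -> (c || e)): α-rule — add T !b, F (c || e).
            F (c || e): α-rule — add F c, F e.
            F ((e -> e) && d): β-rule — branch into F (e -> e)  //  F d.
              branch 2.1.1.1 (add F (e -> e)):
                F (e -> e): α-rule — add T e, F e.
                × closes — contains both e and !e.
              branch 2.1.1.2 (add F d):
                ○ open, literals {b=0, c=0, d=0, e=0}.
          branch 2.1.2 (add F (c && (a -> !!b))):
            F ((e -> e) && d): β-rule — branch into F (e -> e)  //  F d.
              branch 2.1.2.1 (add F (e -> e)):
                F (e -> e): α-rule — add T e, F e.
                × closes — contains both e and !e.
              branch 2.1.2.2 (add F d):
                F (c && (a -> !!b)): β-rule — branch into F c  //  F (a -> !!b).
                  branch 2.1.2.2.1 (add F c):
                    ○ open, literals {c=0, d=0}.
                  branch 2.1.2.2.2 (add F (a -> !!b)):
                    F (a -> !!b): α-rule — add T a, F !!b.
                    F !!b: drop double negation, giving F b.
                    ○ open, literals {a=1, b=0, d=0}.
      branch 2.2 (add F !a):
        F ((!d -> (!b -> (c || e))) && (c && (a -> !!b))): β-rule — branch into F (!d -> (!b -> (c || e)))  //  F (c && (a -> !!b)).
          branch 2.2.1 (add F (!d -> (!b -> (c || e)))):
            F (!d -> (!b -> (c || e))): α-rule — add T !d, F (!b -> (c || e)).
            F (!b -> (c || e)): α-rule — add T !b, F (c || e).
            F (c || e): α-rule — add F c, F e.
            ○ open, literals {a=1, b=0, c=0, d=0, e=0}.
          branch 2.2.2 (add F (c && (a -> !!b))):
            F (c && (a -> !!b)): β-rule — branch into F c  //  F (a -> !!b).
              branch 2.2.2.1 (add F c):
                ○ open, literals {a=1, c=0}.
              branch 2.2.2.2 (add F (a -> !!b)):
                F (a -> !!b): α-rule — add T a, F !!b.
                F !!b: drop double negation, giving F b.
                ○ open, literals {a=1, b=0}.
4 branches closed, 20 open.
An open branch gives a countermodel: a=0, c=1, d=1, e=0 (unmentioned atoms arbitrary); under it the original formula is false.

Not valid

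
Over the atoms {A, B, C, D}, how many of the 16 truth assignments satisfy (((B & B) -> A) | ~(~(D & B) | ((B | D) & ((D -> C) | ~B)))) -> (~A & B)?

4

Initial set: {((((B & B) -> A) | ~(~(D & B) | ((B | D) & ((D -> C) | ~B)))) -> (~A & B))}.
((((B & B) -> A) | ~(~(D & B) | ((B | D) & ((D -> C) | ~B)))) -> (~A & B)): β-rule — branch into ~(((B & B) -> A) | ~(~(D & B) | ((B | D) & ((D -> C) | ~B))))  //  (~A & B).
  branch 1 (add ~(((B & B) -> A) | ~(~(D & B) | ((B | D) & ((D -> C) | ~B))))):
    ~(((B & B) -> A) | ~(~(D & B) | ((B | D) & ((D -> C) | ~B)))): α-rule — add ~((B & B) -> A), ~~(~(D & B) | ((B | D) & ((D -> C) | ~B))).
    ~((B & B) -> A): α-rule — add (B & B), ~A.
    (B & B): α-rule — add B, B.
    ~~(~(D & B) | ((B | D) & ((D -> C) | ~B))): β-rule — branch into ~(D & B)  //  ((B | D) & ((D -> C) | ~B)).
      branch 1.1 (add ~(D & B)):
        ~(D & B): β-rule — branch into ~D  //  ~B.
          branch 1.1.1 (add ~D):
            ○ open, literals {A=0, B=1, D=0}.
          branch 1.1.2 (add ~B):
            × closes — contains both B and ~B.
      branch 1.2 (add ((B | D) & ((D -> C) | ~B))):
        ((B | D) & ((D -> C) | ~B)): α-rule — add (B | D), ((D -> C) | ~B).
        (B | D): β-rule — branch into B  //  D.
          branch 1.2.1 (add B):
            ((D -> C) | ~B): β-rule — branch into (D -> C)  //  ~B.
              branch 1.2.1.1 (add (D -> C)):
                (D -> C): β-rule — branch into ~D  //  C.
                  branch 1.2.1.1.1 (add ~D):
                    ○ open, literals {A=0, B=1, D=0}.
                  branch 1.2.1.1.2 (add C):
                    ○ open, literals {A=0, B=1, C=1}.
              branch 1.2.1.2 (add ~B):
                × closes — contains both B and ~B.
          branch 1.2.2 (add D):
            ((D -> C) | ~B): β-rule — branch into (D -> C)  //  ~B.
              branch 1.2.2.1 (add (D -> C)):
                (D -> C): β-rule — branch into ~D  //  C.
                  branch 1.2.2.1.1 (add ~D):
                    × closes — contains both D and ~D.
                  branch 1.2.2.1.2 (add C):
                    ○ open, literals {A=0, B=1, C=1, D=1}.
              branch 1.2.2.2 (add ~B):
                × closes — contains both B and ~B.
  branch 2 (add (~A & B)):
    (~A & B): α-rule — add ~A, B.
    ○ open, literals {A=0, B=1}.
4 branches closed, 5 open.
Each open branch fixes some atoms; the unmentioned ones are free. Counting distinct full assignments: branch {A=0, B=1, D=0} (C) contributes 2 new; branch {A=0, B=1, D=0} (C) contributes 0 new; branch {A=0, B=1, C=1} (D) contributes 1 new; branch {A=0, B=1, C=1, D=1} (none free) contributes 0 new; branch {A=0, B=1} (C, D) contributes 1 new. Total: 4.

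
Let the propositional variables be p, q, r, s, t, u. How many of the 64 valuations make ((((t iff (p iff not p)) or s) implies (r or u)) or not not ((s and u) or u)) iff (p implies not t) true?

Initial set: {(((((t iff (p iff not p)) or s) implies (r or u)) or not not ((s and u) or u)) iff (p implies not t))}.
(((((t iff (p iff not p)) or s) implies (r or u)) or not not ((s and u) or u)) iff (p implies not t)): β-rule — branch into ((((t iff (p iff not p)) or s) implies (r or u)) or not not ((s and u) or u)), (p implies not t)  //  not ((((t iff (p iff not p)) or s) implies (r or u)) or not not ((s and u) or u)), not (p implies not t).
  branch 1 (add ((((t iff (p iff not p)) or s) implies (r or u)) or not not ((s and u) or u)), (p implies not t)):
    ((((t iff (p iff not p)) or s) implies (r or u)) or not not ((s and u) or u)): β-rule — branch into (((t iff (p iff not p)) or s) implies (r or u))  //  not not ((s and u) or u).
      branch 1.1 (add (((t iff (p iff not p)) or s) implies (r or u))):
        (p implies not t): β-rule — branch into not p  //  not t.
          branch 1.1.1 (add not p):
            (((t iff (p iff not p)) or s) implies (r or u)): β-rule — branch into not ((t iff (p iff not p)) or s)  //  (r or u).
              branch 1.1.1.1 (add not ((t iff (p iff not p)) or s)):
                not ((t iff (p iff not p)) or s): α-rule — add not (t iff (p iff not p)), not s.
                not (t iff (p iff not p)): β-rule — branch into t, not (p iff not p)  //  not t, (p iff not p).
                  branch 1.1.1.1.1 (add t, not (p iff not p)):
                    not (p iff not p): β-rule — branch into p, not not p  //  not p, not p.
                      branch 1.1.1.1.1.1 (add p, not not p):
                        × closes — contains both p and not p.
                      branch 1.1.1.1.1.2 (add not p, not p):
                        ○ open, literals {p=F, s=F, t=T}.
                  branch 1.1.1.1.2 (add not t, (p iff not p)):
                    (p iff not p): β-rule — branch into p, not p  //  not p, not not p.
                      branch 1.1.1.1.2.1 (add p, not p):
                        × closes — contains both p and not p.
                      branch 1.1.1.1.2.2 (add not p, not not p):
                        × closes — contains both p and not p.
              branch 1.1.1.2 (add (r or u)):
                (r or u): β-rule — branch into r  //  u.
                  branch 1.1.1.2.1 (add r):
                    ○ open, literals {p=F, r=T}.
                  branch 1.1.1.2.2 (add u):
                    ○ open, literals {p=F, u=T}.
          branch 1.1.2 (add not t):
            (((t iff (p iff not p)) or s) implies (r or u)): β-rule — branch into not ((t iff (p iff not p)) or s)  //  (r or u).
              branch 1.1.2.1 (add not ((t iff (p iff not p)) or s)):
                not ((t iff (p iff not p)) or s): α-rule — add not (t iff (p iff not p)), not s.
                not (t iff (p iff not p)): β-rule — branch into t, not (p iff not p)  //  not t, (p iff not p).
                  branch 1.1.2.1.1 (add t, not (p iff not p)):
                    × closes — contains both t and not t.
                  branch 1.1.2.1.2 (add not t, (p iff not p)):
                    (p iff not p): β-rule — branch into p, not p  //  not p, not not p.
                      branch 1.1.2.1.2.1 (add p, not p):
                        × closes — contains both p and not p.
                      branch 1.1.2.1.2.2 (add not p, not not p):
                        × closes — contains both p and not p.
              branch 1.1.2.2 (add (r or u)):
                (r or u): β-rule — branch into r  //  u.
                  branch 1.1.2.2.1 (add r):
                    ○ open, literals {r=T, t=F}.
                  branch 1.1.2.2.2 (add u):
                    ○ open, literals {t=F, u=T}.
      branch 1.2 (add not not ((s and u) or u)):
        not not ((s and u) or u): drop double negation, giving ((s and u) or u).
        (p implies not t): β-rule — branch into not p  //  not t.
          branch 1.2.1 (add not p):
            ((s and u) or u): β-rule — branch into (s and u)  //  u.
              branch 1.2.1.1 (add (s and u)):
                (s and u): α-rule — add s, u.
                ○ open, literals {p=F, s=T, u=T}.
              branch 1.2.1.2 (add u):
                ○ open, literals {p=F, u=T}.
          branch 1.2.2 (add not t):
            ((s and u) or u): β-rule — branch into (s and u)  //  u.
              branch 1.2.2.1 (add (s and u)):
                (s and u): α-rule — add s, u.
                ○ open, literals {s=T, t=F, u=T}.
              branch 1.2.2.2 (add u):
                ○ open, literals {t=F, u=T}.
  branch 2 (add not ((((t iff (p iff not p)) or s) implies (r or u)) or not not ((s and u) or u)), not (p implies not t)):
    not ((((t iff (p iff not p)) or s) implies (r or u)) or not not ((s and u) or u)): α-rule — add not (((t iff (p iff not p)) or s) implies (r or u)), not not not ((s and u) or u).
    not (p implies not t): α-rule — add p, not not t.
    not (((t iff (p iff not p)) or s) implies (r or u)): α-rule — add ((t iff (p iff not p)) or s), not (r or u).
    not not not ((s and u) or u): drop double negation, giving not ((s and u) or u).
    not (r or u): α-rule — add not r, not u.
    not ((s and u) or u): α-rule — add not (s and u), not u.
    ((t iff (p iff not p)) or s): β-rule — branch into (t iff (p iff not p))  //  s.
      branch 2.1 (add (t iff (p iff not p))):
        not (s and u): β-rule — branch into not s  //  not u.
          branch 2.1.1 (add not s):
            (t iff (p iff not p)): β-rule — branch into t, (p iff not p)  //  not t, not (p iff not p).
              branch 2.1.1.1 (add t, (p iff not p)):
                (p iff not p): β-rule — branch into p, not p  //  not p, not not p.
                  branch 2.1.1.1.1 (add p, not p):
                    × closes — contains both p and not p.
                  branch 2.1.1.1.2 (add not p, not not p):
                    × closes — contains both p and not p.
              branch 2.1.1.2 (add not t, not (p iff not p)):
                × closes — contains both t and not t.
          branch 2.1.2 (add not u):
            (t iff (p iff not p)): β-rule — branch into t, (p iff not p)  //  not t, not (p iff not p).
              branch 2.1.2.1 (add t, (p iff not p)):
                (p iff not p): β-rule — branch into p, not p  //  not p, not not p.
                  branch 2.1.2.1.1 (add p, not p):
                    × closes — contains both p and not p.
                  branch 2.1.2.1.2 (add not p, not not p):
                    × closes — contains both p and not p.
              branch 2.1.2.2 (add not t, not (p iff not p)):
                × closes — contains both t and not t.
      branch 2.2 (add s):
        not (s and u): β-rule — branch into not s  //  not u.
          branch 2.2.1 (add not s):
            × closes — contains both s and not s.
          branch 2.2.2 (add not u):
            ○ open, literals {p=T, r=F, s=T, t=T, u=F}.
13 branches closed, 10 open.
Each open branch fixes some atoms; the unmentioned ones are free. Counting distinct full assignments: branch {p=F, s=F, t=T} (q, r, u) contributes 8 new; branch {p=F, r=T} (q, s, t, u) contributes 12 new; branch {p=F, u=T} (q, r, s, t) contributes 6 new; branch {r=T, t=F} (p, q, s, u) contributes 8 new; branch {t=F, u=T} (p, q, r, s) contributes 4 new; branch {p=F, s=T, u=T} (q, r, t) contributes 0 new; branch {p=F, u=T} (q, r, s, t) contributes 0 new; branch {s=T, t=F, u=T} (p, q, r) contributes 0 new; branch {t=F, u=T} (p, q, r, s) contributes 0 new; branch {p=T, r=F, s=T, t=T, u=F} (q) contributes 2 new. Total: 40.

40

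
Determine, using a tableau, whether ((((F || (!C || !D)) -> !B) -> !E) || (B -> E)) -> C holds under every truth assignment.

Assume the negation and expand:
Initial set: {!(((((F || (!C || !D)) -> !B) -> !E) || (B -> E)) -> C)}.
!(((((F || (!C || !D)) -> !B) -> !E) || (B -> E)) -> C): α-rule — add ((((F || (!C || !D)) -> !B) -> !E) || (B -> E)), !C.
((((F || (!C || !D)) -> !B) -> !E) || (B -> E)): β-rule — branch into (((F || (!C || !D)) -> !B) -> !E)  //  (B -> E).
  branch 1 (add (((F || (!C || !D)) -> !B) -> !E)):
    (((F || (!C || !D)) -> !B) -> !E): β-rule — branch into !((F || (!C || !D)) -> !B)  //  !E.
      branch 1.1 (add !((F || (!C || !D)) -> !B)):
        !((F || (!C || !D)) -> !B): α-rule — add (F || (!C || !D)), !!B.
        (F || (!C || !D)): β-rule — branch into F  //  (!C || !D).
          branch 1.1.1 (add F):
            ○ open, literals {B=1, C=0, F=1}.
          branch 1.1.2 (add (!C || !D)):
            (!C || !D): β-rule — branch into !C  //  !D.
              branch 1.1.2.1 (add !C):
                ○ open, literals {B=1, C=0}.
              branch 1.1.2.2 (add !D):
                ○ open, literals {B=1, C=0, D=0}.
      branch 1.2 (add !E):
        ○ open, literals {C=0, E=0}.
  branch 2 (add (B -> E)):
    (B -> E): β-rule — branch into !B  //  E.
      branch 2.1 (add !B):
        ○ open, literals {B=0, C=0}.
      branch 2.2 (add E):
        ○ open, literals {C=0, E=1}.
0 branches closed, 6 open.
An open branch gives a countermodel: B=1, C=0, F=1 (unmentioned atoms arbitrary); under it the original formula is false.

Not valid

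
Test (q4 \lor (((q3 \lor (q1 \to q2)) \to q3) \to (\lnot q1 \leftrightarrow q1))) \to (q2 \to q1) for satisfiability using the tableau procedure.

Satisfiable

Initial set: {((q4 \lor (((q3 \lor (q1 \to q2)) \to q3) \to (\lnot q1 \leftrightarrow q1))) \to (q2 \to q1))}.
((q4 \lor (((q3 \lor (q1 \to q2)) \to q3) \to (\lnot q1 \leftrightarrow q1))) \to (q2 \to q1)): β-rule — branch into \lnot (q4 \lor (((q3 \lor (q1 \to q2)) \to q3) \to (\lnot q1 \leftrightarrow q1)))  //  (q2 \to q1).
  branch 1 (add \lnot (q4 \lor (((q3 \lor (q1 \to q2)) \to q3) \to (\lnot q1 \leftrightarrow q1)))):
    \lnot (q4 \lor (((q3 \lor (q1 \to q2)) \to q3) \to (\lnot q1 \leftrightarrow q1))): α-rule — add \lnot q4, \lnot (((q3 \lor (q1 \to q2)) \to q3) \to (\lnot q1 \leftrightarrow q1)).
    \lnot (((q3 \lor (q1 \to q2)) \to q3) \to (\lnot q1 \leftrightarrow q1)): α-rule — add ((q3 \lor (q1 \to q2)) \to q3), \lnot (\lnot q1 \leftrightarrow q1).
    ((q3 \lor (q1 \to q2)) \to q3): β-rule — branch into \lnot (q3 \lor (q1 \to q2))  //  q3.
      branch 1.1 (add \lnot (q3 \lor (q1 \to q2))):
        \lnot (q3 \lor (q1 \to q2)): α-rule — add \lnot q3, \lnot (q1 \to q2).
        \lnot (q1 \to q2): α-rule — add q1, \lnot q2.
        \lnot (\lnot q1 \leftrightarrow q1): β-rule — branch into \lnot q1, \lnot q1  //  \lnot \lnot q1, q1.
          branch 1.1.1 (add \lnot q1, \lnot q1):
            × closes — contains both q1 and \lnot q1.
          branch 1.1.2 (add \lnot \lnot q1, q1):
            ○ open, literals {q1=true, q2=false, q3=false, q4=false}.
      branch 1.2 (add q3):
        \lnot (\lnot q1 \leftrightarrow q1): β-rule — branch into \lnot q1, \lnot q1  //  \lnot \lnot q1, q1.
          branch 1.2.1 (add \lnot q1, \lnot q1):
            ○ open, literals {q1=false, q3=true, q4=false}.
          branch 1.2.2 (add \lnot \lnot q1, q1):
            ○ open, literals {q1=true, q3=true, q4=false}.
  branch 2 (add (q2 \to q1)):
    (q2 \to q1): β-rule — branch into \lnot q2  //  q1.
      branch 2.1 (add \lnot q2):
        ○ open, literals {q2=false}.
      branch 2.2 (add q1):
        ○ open, literals {q1=true}.
1 branch closed, 5 open.
An open branch gives a satisfying assignment: q1=true, q2=false, q3=false, q4=false.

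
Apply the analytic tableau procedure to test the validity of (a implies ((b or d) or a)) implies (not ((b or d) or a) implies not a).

Assume the negation and expand:
Initial set: {not ((a implies ((b or d) or a)) implies (not ((b or d) or a) implies not a))}.
not ((a implies ((b or d) or a)) implies (not ((b or d) or a) implies not a)): α-rule — add (a implies ((b or d) or a)), not (not ((b or d) or a) implies not a).
not (not ((b or d) or a) implies not a): α-rule — add not ((b or d) or a), not not a.
not ((b or d) or a): α-rule — add not (b or d), not a.
× closes — contains both a and not a.
All 1 branch closes.
Every branch closed, so the negation is unsatisfiable and the formula is valid.

Valid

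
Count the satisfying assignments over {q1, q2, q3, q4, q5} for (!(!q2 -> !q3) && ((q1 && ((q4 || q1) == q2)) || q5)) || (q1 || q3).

Initial set: {((!(!q2 -> !q3) && ((q1 && ((q4 || q1) == q2)) || q5)) || (q1 || q3))}.
((!(!q2 -> !q3) && ((q1 && ((q4 || q1) == q2)) || q5)) || (q1 || q3)): β-rule — branch into (!(!q2 -> !q3) && ((q1 && ((q4 || q1) == q2)) || q5))  //  (q1 || q3).
  branch 1 (add (!(!q2 -> !q3) && ((q1 && ((q4 || q1) == q2)) || q5))):
    (!(!q2 -> !q3) && ((q1 && ((q4 || q1) == q2)) || q5)): α-rule — add !(!q2 -> !q3), ((q1 && ((q4 || q1) == q2)) || q5).
    !(!q2 -> !q3): α-rule — add !q2, !!q3.
    ((q1 && ((q4 || q1) == q2)) || q5): β-rule — branch into (q1 && ((q4 || q1) == q2))  //  q5.
      branch 1.1 (add (q1 && ((q4 || q1) == q2))):
        (q1 && ((q4 || q1) == q2)): α-rule — add q1, ((q4 || q1) == q2).
        ((q4 || q1) == q2): β-rule — branch into (q4 || q1), q2  //  !(q4 || q1), !q2.
          branch 1.1.1 (add (q4 || q1), q2):
            × closes — contains both q2 and !q2.
          branch 1.1.2 (add !(q4 || q1), !q2):
            !(q4 || q1): α-rule — add !q4, !q1.
            × closes — contains both q1 and !q1.
      branch 1.2 (add q5):
        ○ open, literals {q2=false, q3=true, q5=true}.
  branch 2 (add (q1 || q3)):
    (q1 || q3): β-rule — branch into q1  //  q3.
      branch 2.1 (add q1):
        ○ open, literals {q1=true}.
      branch 2.2 (add q3):
        ○ open, literals {q3=true}.
2 branches closed, 3 open.
Each open branch fixes some atoms; the unmentioned ones are free. Counting distinct full assignments: branch {q2=false, q3=true, q5=true} (q1, q4) contributes 4 new; branch {q1=true} (q2, q3, q4, q5) contributes 14 new; branch {q3=true} (q1, q2, q4, q5) contributes 6 new. Total: 24.

24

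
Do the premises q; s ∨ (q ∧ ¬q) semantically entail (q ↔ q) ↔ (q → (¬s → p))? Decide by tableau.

Yes

Initial set: {q; (s ∨ (q ∧ ¬q)); ¬((q ↔ q) ↔ (q → (¬s → p)))}.
(s ∨ (q ∧ ¬q)): β-rule — branch into s  //  (q ∧ ¬q).
  branch 1 (add s):
    ¬((q ↔ q) ↔ (q → (¬s → p))): β-rule — branch into (q ↔ q), ¬(q → (¬s → p))  //  ¬(q ↔ q), (q → (¬s → p)).
      branch 1.1 (add (q ↔ q), ¬(q → (¬s → p))):
        ¬(q → (¬s → p)): α-rule — add q, ¬(¬s → p).
        ¬(¬s → p): α-rule — add ¬s, ¬p.
        × closes — contains both s and ¬s.
      branch 1.2 (add ¬(q ↔ q), (q → (¬s → p))):
        ¬(q ↔ q): β-rule — branch into q, ¬q  //  ¬q, q.
          branch 1.2.1 (add q, ¬q):
            × closes — contains both q and ¬q.
          branch 1.2.2 (add ¬q, q):
            × closes — contains both q and ¬q.
  branch 2 (add (q ∧ ¬q)):
    (q ∧ ¬q): α-rule — add q, ¬q.
    × closes — contains both q and ¬q.
All 4 branches close.
Every branch closed, so the premises entail the conclusion.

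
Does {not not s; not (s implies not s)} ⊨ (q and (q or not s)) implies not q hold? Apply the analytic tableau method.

No

Initial set: {not not s; not (s implies not s); not ((q and (q or not s)) implies not q)}.
not not s: drop double negation, giving s.
not (s implies not s): α-rule — add s, not not s.
not ((q and (q or not s)) implies not q): α-rule — add (q and (q or not s)), not not q.
(q and (q or not s)): α-rule — add q, (q or not s).
(q or not s): β-rule — branch into q  //  not s.
  branch 1 (add q):
    ○ open, literals {q=true, s=true}.
  branch 2 (add not s):
    × closes — contains both s and not s.
1 branch closed, 1 open.
An open branch gives a countermodel: q=true, s=true (unmentioned atoms arbitrary); the premises hold there but the conclusion fails.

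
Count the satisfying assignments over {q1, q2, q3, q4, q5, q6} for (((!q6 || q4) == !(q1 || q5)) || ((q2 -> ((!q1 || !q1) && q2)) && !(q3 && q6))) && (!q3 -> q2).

Initial set: {((((!q6 || q4) == !(q1 || q5)) || ((q2 -> ((!q1 || !q1) && q2)) && !(q3 && q6))) && (!q3 -> q2))}.
((((!q6 || q4) == !(q1 || q5)) || ((q2 -> ((!q1 || !q1) && q2)) && !(q3 && q6))) && (!q3 -> q2)): α-rule — add (((!q6 || q4) == !(q1 || q5)) || ((q2 -> ((!q1 || !q1) && q2)) && !(q3 && q6))), (!q3 -> q2).
(((!q6 || q4) == !(q1 || q5)) || ((q2 -> ((!q1 || !q1) && q2)) && !(q3 && q6))): β-rule — branch into ((!q6 || q4) == !(q1 || q5))  //  ((q2 -> ((!q1 || !q1) && q2)) && !(q3 && q6)).
  branch 1 (add ((!q6 || q4) == !(q1 || q5))):
    (!q3 -> q2): β-rule — branch into !!q3  //  q2.
      branch 1.1 (add !!q3):
        ((!q6 || q4) == !(q1 || q5)): β-rule — branch into (!q6 || q4), !(q1 || q5)  //  !(!q6 || q4), !!(q1 || q5).
          branch 1.1.1 (add (!q6 || q4), !(q1 || q5)):
            !(q1 || q5): α-rule — add !q1, !q5.
            (!q6 || q4): β-rule — branch into !q6  //  q4.
              branch 1.1.1.1 (add !q6):
                ○ open, literals {q1=0, q3=1, q5=0, q6=0}.
              branch 1.1.1.2 (add q4):
                ○ open, literals {q1=0, q3=1, q4=1, q5=0}.
          branch 1.1.2 (add !(!q6 || q4), !!(q1 || q5)):
            !(!q6 || q4): α-rule — add !!q6, !q4.
            !!(q1 || q5): β-rule — branch into q1  //  q5.
              branch 1.1.2.1 (add q1):
                ○ open, literals {q1=1, q3=1, q4=0, q6=1}.
              branch 1.1.2.2 (add q5):
                ○ open, literals {q3=1, q4=0, q5=1, q6=1}.
      branch 1.2 (add q2):
        ((!q6 || q4) == !(q1 || q5)): β-rule — branch into (!q6 || q4), !(q1 || q5)  //  !(!q6 || q4), !!(q1 || q5).
          branch 1.2.1 (add (!q6 || q4), !(q1 || q5)):
            !(q1 || q5): α-rule — add !q1, !q5.
            (!q6 || q4): β-rule — branch into !q6  //  q4.
              branch 1.2.1.1 (add !q6):
                ○ open, literals {q1=0, q2=1, q5=0, q6=0}.
              branch 1.2.1.2 (add q4):
                ○ open, literals {q1=0, q2=1, q4=1, q5=0}.
          branch 1.2.2 (add !(!q6 || q4), !!(q1 || q5)):
            !(!q6 || q4): α-rule — add !!q6, !q4.
            !!(q1 || q5): β-rule — branch into q1  //  q5.
              branch 1.2.2.1 (add q1):
                ○ open, literals {q1=1, q2=1, q4=0, q6=1}.
              branch 1.2.2.2 (add q5):
                ○ open, literals {q2=1, q4=0, q5=1, q6=1}.
  branch 2 (add ((q2 -> ((!q1 || !q1) && q2)) && !(q3 && q6))):
    ((q2 -> ((!q1 || !q1) && q2)) && !(q3 && q6)): α-rule — add (q2 -> ((!q1 || !q1) && q2)), !(q3 && q6).
    (!q3 -> q2): β-rule — branch into !!q3  //  q2.
      branch 2.1 (add !!q3):
        (q2 -> ((!q1 || !q1) && q2)): β-rule — branch into !q2  //  ((!q1 || !q1) && q2).
          branch 2.1.1 (add !q2):
            !(q3 && q6): β-rule — branch into !q3  //  !q6.
              branch 2.1.1.1 (add !q3):
                × closes — contains both q3 and !q3.
              branch 2.1.1.2 (add !q6):
                ○ open, literals {q2=0, q3=1, q6=0}.
          branch 2.1.2 (add ((!q1 || !q1) && q2)):
            ((!q1 || !q1) && q2): α-rule — add (!q1 || !q1), q2.
            !(q3 && q6): β-rule — branch into !q3  //  !q6.
              branch 2.1.2.1 (add !q3):
                × closes — contains both q3 and !q3.
              branch 2.1.2.2 (add !q6):
                (!q1 || !q1): β-rule — branch into !q1  //  !q1.
                  branch 2.1.2.2.1 (add !q1):
                    ○ open, literals {q1=0, q2=1, q3=1, q6=0}.
                  branch 2.1.2.2.2 (add !q1):
                    ○ open, literals {q1=0, q2=1, q3=1, q6=0}.
      branch 2.2 (add q2):
        (q2 -> ((!q1 || !q1) && q2)): β-rule — branch into !q2  //  ((!q1 || !q1) && q2).
          branch 2.2.1 (add !q2):
            × closes — contains both q2 and !q2.
          branch 2.2.2 (add ((!q1 || !q1) && q2)):
            ((!q1 || !q1) && q2): α-rule — add (!q1 || !q1), q2.
            !(q3 && q6): β-rule — branch into !q3  //  !q6.
              branch 2.2.2.1 (add !q3):
                (!q1 || !q1): β-rule — branch into !q1  //  !q1.
                  branch 2.2.2.1.1 (add !q1):
                    ○ open, literals {q1=0, q2=1, q3=0}.
                  branch 2.2.2.1.2 (add !q1):
                    ○ open, literals {q1=0, q2=1, q3=0}.
              branch 2.2.2.2 (add !q6):
                (!q1 || !q1): β-rule — branch into !q1  //  !q1.
                  branch 2.2.2.2.1 (add !q1):
                    ○ open, literals {q1=0, q2=1, q6=0}.
                  branch 2.2.2.2.2 (add !q1):
                    ○ open, literals {q1=0, q2=1, q6=0}.
3 branches closed, 15 open.
Each open branch fixes some atoms; the unmentioned ones are free. Counting distinct full assignments: branch {q1=0, q3=1, q5=0, q6=0} (q2, q4) contributes 4 new; branch {q1=0, q3=1, q4=1, q5=0} (q2, q6) contributes 2 new; branch {q1=1, q3=1, q4=0, q6=1} (q2, q5) contributes 4 new; branch {q3=1, q4=0, q5=1, q6=1} (q1, q2) contributes 2 new; branch {q1=0, q2=1, q5=0, q6=0} (q3, q4) contributes 2 new; branch {q1=0, q2=1, q4=1, q5=0} (q3, q6) contributes 1 new; branch {q1=1, q2=1, q4=0, q6=1} (q3, q5) contributes 2 new; branch {q2=1, q4=0, q5=1, q6=1} (q1, q3) contributes 1 new; branch {q2=0, q3=1, q6=0} (q1, q4, q5) contributes 6 new; branch {q1=0, q2=1, q3=1, q6=0} (q4, q5) contributes 2 new; branch {q1=0, q2=1, q3=1, q6=0} (q4, q5) contributes 0 new; branch {q1=0, q2=1, q3=0} (q4, q5, q6) contributes 4 new; branch {q1=0, q2=1, q3=0} (q4, q5, q6) contributes 0 new; branch {q1=0, q2=1, q6=0} (q3, q4, q5) contributes 0 new; branch {q1=0, q2=1, q6=0} (q3, q4, q5) contributes 0 new. Total: 30.

30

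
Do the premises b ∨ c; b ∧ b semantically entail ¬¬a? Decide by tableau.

No

Initial set: {(b ∨ c); (b ∧ b); ¬¬¬a}.
(b ∧ b): α-rule — add b, b.
¬¬¬a: drop double negation, giving ¬a.
(b ∨ c): β-rule — branch into b  //  c.
  branch 1 (add b):
    ○ open, literals {a=0, b=1}.
  branch 2 (add c):
    ○ open, literals {a=0, b=1, c=1}.
0 branches closed, 2 open.
An open branch gives a countermodel: a=0, b=1 (unmentioned atoms arbitrary); the premises hold there but the conclusion fails.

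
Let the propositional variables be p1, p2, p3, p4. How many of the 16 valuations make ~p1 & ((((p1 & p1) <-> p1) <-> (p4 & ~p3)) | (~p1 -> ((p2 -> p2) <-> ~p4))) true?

6

Initial set: {T (~p1 & ((((p1 & p1) <-> p1) <-> (p4 & ~p3)) | (~p1 -> ((p2 -> p2) <-> ~p4))))}.
T (~p1 & ((((p1 & p1) <-> p1) <-> (p4 & ~p3)) | (~p1 -> ((p2 -> p2) <-> ~p4)))): α-rule — add T ~p1, T ((((p1 & p1) <-> p1) <-> (p4 & ~p3)) | (~p1 -> ((p2 -> p2) <-> ~p4))).
T ((((p1 & p1) <-> p1) <-> (p4 & ~p3)) | (~p1 -> ((p2 -> p2) <-> ~p4))): β-rule — branch into T (((p1 & p1) <-> p1) <-> (p4 & ~p3))  //  T (~p1 -> ((p2 -> p2) <-> ~p4)).
  branch 1 (add T (((p1 & p1) <-> p1) <-> (p4 & ~p3))):
    T (((p1 & p1) <-> p1) <-> (p4 & ~p3)): β-rule — branch into T ((p1 & p1) <-> p1), T (p4 & ~p3)  //  F ((p1 & p1) <-> p1), F (p4 & ~p3).
      branch 1.1 (add T ((p1 & p1) <-> p1), T (p4 & ~p3)):
        T (p4 & ~p3): α-rule — add T p4, T ~p3.
        T ((p1 & p1) <-> p1): β-rule — branch into T (p1 & p1), T p1  //  F (p1 & p1), F p1.
          branch 1.1.1 (add T (p1 & p1), T p1):
            × closes — contains both p1 and ~p1.
          branch 1.1.2 (add F (p1 & p1), F p1):
            F (p1 & p1): β-rule — branch into F p1  //  F p1.
              branch 1.1.2.1 (add F p1):
                ○ open, literals {p1=false, p3=false, p4=true}.
              branch 1.1.2.2 (add F p1):
                ○ open, literals {p1=false, p3=false, p4=true}.
      branch 1.2 (add F ((p1 & p1) <-> p1), F (p4 & ~p3)):
        F ((p1 & p1) <-> p1): β-rule — branch into T (p1 & p1), F p1  //  F (p1 & p1), T p1.
          branch 1.2.1 (add T (p1 & p1), F p1):
            T (p1 & p1): α-rule — add T p1, T p1.
            × closes — contains both p1 and ~p1.
          branch 1.2.2 (add F (p1 & p1), T p1):
            × closes — contains both p1 and ~p1.
  branch 2 (add T (~p1 -> ((p2 -> p2) <-> ~p4))):
    T (~p1 -> ((p2 -> p2) <-> ~p4)): β-rule — branch into F ~p1  //  T ((p2 -> p2) <-> ~p4).
      branch 2.1 (add F ~p1):
        × closes — contains both p1 and ~p1.
      branch 2.2 (add T ((p2 -> p2) <-> ~p4)):
        T ((p2 -> p2) <-> ~p4): β-rule — branch into T (p2 -> p2), T ~p4  //  F (p2 -> p2), F ~p4.
          branch 2.2.1 (add T (p2 -> p2), T ~p4):
            T (p2 -> p2): β-rule — branch into F p2  //  T p2.
              branch 2.2.1.1 (add F p2):
                ○ open, literals {p1=false, p2=false, p4=false}.
              branch 2.2.1.2 (add T p2):
                ○ open, literals {p1=false, p2=true, p4=false}.
          branch 2.2.2 (add F (p2 -> p2), F ~p4):
            F (p2 -> p2): α-rule — add T p2, F p2.
            × closes — contains both p2 and ~p2.
5 branches closed, 4 open.
Each open branch fixes some atoms; the unmentioned ones are free. Counting distinct full assignments: branch {p1=false, p3=false, p4=true} (p2) contributes 2 new; branch {p1=false, p3=false, p4=true} (p2) contributes 0 new; branch {p1=false, p2=false, p4=false} (p3) contributes 2 new; branch {p1=false, p2=true, p4=false} (p3) contributes 2 new. Total: 6.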